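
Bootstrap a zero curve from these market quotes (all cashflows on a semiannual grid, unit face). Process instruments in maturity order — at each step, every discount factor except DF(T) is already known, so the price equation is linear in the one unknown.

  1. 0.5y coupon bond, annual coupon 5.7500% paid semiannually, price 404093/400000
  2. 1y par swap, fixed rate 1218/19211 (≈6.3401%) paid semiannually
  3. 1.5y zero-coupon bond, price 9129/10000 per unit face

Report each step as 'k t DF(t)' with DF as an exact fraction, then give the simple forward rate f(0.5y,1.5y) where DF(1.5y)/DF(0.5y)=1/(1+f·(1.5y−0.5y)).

step 1 [0.5y] bond c/2=23/800: DF=(404093/400000 − 23/800·(0))/(1+23/800) = 491/500 ≈ 0.982000
step 2 [1y] swap r/2=609/19211: DF=(1 − 609/19211·(0.982000))/(1+609/19211) = 9391/10000 ≈ 0.939100
step 3 [1.5y] zero: DF = P = 9129/10000 ≈ 0.912900

1 1/2 491/500
2 1 9391/10000
3 3/2 9129/10000
f(0.5y,1.5y) = ((491/500)/(9129/10000) − 1)/(1) = 691/9129 ≈ 7.5693%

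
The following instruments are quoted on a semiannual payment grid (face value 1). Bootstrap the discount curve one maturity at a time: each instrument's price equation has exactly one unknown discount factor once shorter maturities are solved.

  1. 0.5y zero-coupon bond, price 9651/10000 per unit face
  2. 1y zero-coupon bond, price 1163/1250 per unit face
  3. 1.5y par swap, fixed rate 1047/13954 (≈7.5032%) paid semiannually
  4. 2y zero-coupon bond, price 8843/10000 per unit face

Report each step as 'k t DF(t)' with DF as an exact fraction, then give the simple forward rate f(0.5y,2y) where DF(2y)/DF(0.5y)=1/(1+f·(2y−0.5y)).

1 1/2 9651/10000
2 1 1163/1250
3 3/2 8953/10000
4 2 8843/10000
f(0.5y,2y) = ((9651/10000)/(8843/10000) − 1)/(3/2) = 1616/26529 ≈ 6.0914%

step 1 [0.5y] zero: DF = P = 9651/10000 ≈ 0.965100
step 2 [1y] zero: DF = P = 1163/1250 ≈ 0.930400
step 3 [1.5y] swap r/2=1047/27908: DF=(1 − 1047/27908·(0.965100+0.930400))/(1+1047/27908) = 8953/10000 ≈ 0.895300
step 4 [2y] zero: DF = P = 8843/10000 ≈ 0.884300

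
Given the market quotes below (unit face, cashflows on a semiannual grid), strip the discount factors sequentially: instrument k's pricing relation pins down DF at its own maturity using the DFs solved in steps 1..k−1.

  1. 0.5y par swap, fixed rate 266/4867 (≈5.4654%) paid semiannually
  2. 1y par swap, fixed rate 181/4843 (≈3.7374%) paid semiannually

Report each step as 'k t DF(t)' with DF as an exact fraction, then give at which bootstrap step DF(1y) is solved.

1 1/2 4867/5000
2 1 4819/5000
DF(1y) is solved at step 2

step 1 [0.5y] swap r/2=133/4867: DF=(1 − 133/4867·(0))/(1+133/4867) = 4867/5000 ≈ 0.973400
step 2 [1y] swap r/2=181/9686: DF=(1 − 181/9686·(0.973400))/(1+181/9686) = 4819/5000 ≈ 0.963800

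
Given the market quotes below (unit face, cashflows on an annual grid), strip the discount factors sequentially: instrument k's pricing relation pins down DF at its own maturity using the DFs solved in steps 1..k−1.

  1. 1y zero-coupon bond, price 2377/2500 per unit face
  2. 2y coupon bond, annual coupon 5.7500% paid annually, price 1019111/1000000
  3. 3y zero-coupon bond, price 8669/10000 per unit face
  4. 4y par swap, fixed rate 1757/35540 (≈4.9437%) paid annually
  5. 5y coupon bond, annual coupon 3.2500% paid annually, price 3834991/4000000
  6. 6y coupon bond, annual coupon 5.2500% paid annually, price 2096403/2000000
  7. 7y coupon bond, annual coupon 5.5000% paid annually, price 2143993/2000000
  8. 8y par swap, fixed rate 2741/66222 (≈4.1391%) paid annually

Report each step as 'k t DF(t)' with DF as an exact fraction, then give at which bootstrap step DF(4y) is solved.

step 1 [1y] zero: DF = P = 2377/2500 ≈ 0.950800
step 2 [2y] bond c/1=23/400: DF=(1019111/1000000 − 23/400·(0.950800))/(1+23/400) = 114/125 ≈ 0.912000
step 3 [3y] zero: DF = P = 8669/10000 ≈ 0.866900
step 4 [4y] swap r/1=1757/35540: DF=(1 − 1757/35540·(0.950800+0.912000+0.866900))/(1+1757/35540) = 8243/10000 ≈ 0.824300
step 5 [5y] bond c/1=13/400: DF=(3834991/4000000 − 13/400·(0.950800+0.912000+0.866900+0.824300))/(1+13/400) = 8167/10000 ≈ 0.816700
step 6 [6y] bond c/1=21/400: DF=(2096403/2000000 − 21/400·(0.950800+0.912000+0.866900+0.824300+0.816700))/(1+21/400) = 7779/10000 ≈ 0.777900
step 7 [7y] bond c/1=11/200: DF=(2143993/2000000 − 11/200·(0.950800+0.912000+0.866900+0.824300+0.816700+0.777900))/(1+11/200) = 7477/10000 ≈ 0.747700
step 8 [8y] swap r/1=2741/66222: DF=(1 − 2741/66222·(0.950800+0.912000+0.866900+0.824300+0.816700+0.777900+0.747700))/(1+2741/66222) = 7259/10000 ≈ 0.725900

1 1 2377/2500
2 2 114/125
3 3 8669/10000
4 4 8243/10000
5 5 8167/10000
6 6 7779/10000
7 7 7477/10000
8 8 7259/10000
DF(4y) is solved at step 4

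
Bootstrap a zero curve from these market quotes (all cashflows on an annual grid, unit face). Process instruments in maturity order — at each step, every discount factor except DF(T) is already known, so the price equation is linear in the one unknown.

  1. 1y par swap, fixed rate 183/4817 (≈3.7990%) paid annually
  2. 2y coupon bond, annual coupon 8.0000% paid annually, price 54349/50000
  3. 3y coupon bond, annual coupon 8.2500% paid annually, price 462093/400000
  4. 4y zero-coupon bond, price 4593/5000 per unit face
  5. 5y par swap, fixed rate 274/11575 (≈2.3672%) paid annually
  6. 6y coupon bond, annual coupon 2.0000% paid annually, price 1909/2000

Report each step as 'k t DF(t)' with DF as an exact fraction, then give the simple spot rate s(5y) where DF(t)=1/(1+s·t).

step 1 [1y] swap r/1=183/4817: DF=(1 − 183/4817·(0))/(1+183/4817) = 4817/5000 ≈ 0.963400
step 2 [2y] bond c/1=2/25: DF=(54349/50000 − 2/25·(0.963400))/(1+2/25) = 9351/10000 ≈ 0.935100
step 3 [3y] bond c/1=33/400: DF=(462093/400000 − 33/400·(0.963400+0.935100))/(1+33/400) = 369/400 ≈ 0.922500
step 4 [4y] zero: DF = P = 4593/5000 ≈ 0.918600
step 5 [5y] swap r/1=274/11575: DF=(1 − 274/11575·(0.963400+0.935100+0.922500+0.918600))/(1+274/11575) = 1113/1250 ≈ 0.890400
step 6 [6y] bond c/1=1/50: DF=(1909/2000 − 1/50·(0.963400+0.935100+0.922500+0.918600+0.890400))/(1+1/50) = 169/200 ≈ 0.845000

1 1 4817/5000
2 2 9351/10000
3 3 369/400
4 4 4593/5000
5 5 1113/1250
6 6 169/200
s(5y) = (1/(1113/1250) − 1)/(5) = 137/5565 ≈ 2.4618%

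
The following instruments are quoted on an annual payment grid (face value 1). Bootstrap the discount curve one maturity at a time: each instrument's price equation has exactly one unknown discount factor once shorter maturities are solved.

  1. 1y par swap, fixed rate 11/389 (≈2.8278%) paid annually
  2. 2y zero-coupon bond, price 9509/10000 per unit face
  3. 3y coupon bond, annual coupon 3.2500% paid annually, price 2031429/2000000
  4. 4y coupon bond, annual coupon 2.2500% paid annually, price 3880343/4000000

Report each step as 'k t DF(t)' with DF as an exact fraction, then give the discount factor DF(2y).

1 1 389/400
2 2 9509/10000
3 3 577/625
4 4 8861/10000
DF(2y) = 9509/10000 ≈ 0.950900

step 1 [1y] swap r/1=11/389: DF=(1 − 11/389·(0))/(1+11/389) = 389/400 ≈ 0.972500
step 2 [2y] zero: DF = P = 9509/10000 ≈ 0.950900
step 3 [3y] bond c/1=13/400: DF=(2031429/2000000 − 13/400·(0.972500+0.950900))/(1+13/400) = 577/625 ≈ 0.923200
step 4 [4y] bond c/1=9/400: DF=(3880343/4000000 − 9/400·(0.972500+0.950900+0.923200))/(1+9/400) = 8861/10000 ≈ 0.886100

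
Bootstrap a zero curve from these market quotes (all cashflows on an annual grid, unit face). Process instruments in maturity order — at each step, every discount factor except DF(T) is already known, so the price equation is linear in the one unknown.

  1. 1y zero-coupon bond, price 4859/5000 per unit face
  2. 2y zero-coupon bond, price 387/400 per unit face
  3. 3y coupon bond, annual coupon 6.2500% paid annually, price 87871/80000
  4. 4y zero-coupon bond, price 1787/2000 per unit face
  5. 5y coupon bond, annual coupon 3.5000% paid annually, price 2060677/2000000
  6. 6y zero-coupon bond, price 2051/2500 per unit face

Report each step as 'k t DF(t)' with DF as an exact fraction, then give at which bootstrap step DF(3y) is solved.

step 1 [1y] zero: DF = P = 4859/5000 ≈ 0.971800
step 2 [2y] zero: DF = P = 387/400 ≈ 0.967500
step 3 [3y] bond c/1=1/16: DF=(87871/80000 − 1/16·(0.971800+0.967500))/(1+1/16) = 9197/10000 ≈ 0.919700
step 4 [4y] zero: DF = P = 1787/2000 ≈ 0.893500
step 5 [5y] bond c/1=7/200: DF=(2060677/2000000 − 7/200·(0.971800+0.967500+0.919700+0.893500))/(1+7/200) = 4343/5000 ≈ 0.868600
step 6 [6y] zero: DF = P = 2051/2500 ≈ 0.820400

1 1 4859/5000
2 2 387/400
3 3 9197/10000
4 4 1787/2000
5 5 4343/5000
6 6 2051/2500
DF(3y) is solved at step 3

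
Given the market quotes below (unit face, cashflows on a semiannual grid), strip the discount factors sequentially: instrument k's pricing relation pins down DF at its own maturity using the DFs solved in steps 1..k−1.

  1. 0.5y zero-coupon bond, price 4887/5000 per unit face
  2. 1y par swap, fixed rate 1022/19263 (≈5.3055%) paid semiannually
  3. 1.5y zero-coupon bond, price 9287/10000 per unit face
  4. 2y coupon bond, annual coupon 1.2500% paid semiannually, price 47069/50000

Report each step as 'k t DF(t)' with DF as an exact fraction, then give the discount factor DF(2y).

step 1 [0.5y] zero: DF = P = 4887/5000 ≈ 0.977400
step 2 [1y] swap r/2=511/19263: DF=(1 − 511/19263·(0.977400))/(1+511/19263) = 9489/10000 ≈ 0.948900
step 3 [1.5y] zero: DF = P = 9287/10000 ≈ 0.928700
step 4 [2y] bond c/2=1/160: DF=(47069/50000 − 1/160·(0.977400+0.948900+0.928700))/(1+1/160) = 4589/5000 ≈ 0.917800

1 1/2 4887/5000
2 1 9489/10000
3 3/2 9287/10000
4 2 4589/5000
DF(2y) = 4589/5000 ≈ 0.917800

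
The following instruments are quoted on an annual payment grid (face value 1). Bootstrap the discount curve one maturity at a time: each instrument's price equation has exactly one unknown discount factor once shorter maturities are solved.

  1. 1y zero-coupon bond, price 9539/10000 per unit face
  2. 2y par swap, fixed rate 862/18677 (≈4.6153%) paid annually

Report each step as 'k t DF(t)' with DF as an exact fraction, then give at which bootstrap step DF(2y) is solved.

step 1 [1y] zero: DF = P = 9539/10000 ≈ 0.953900
step 2 [2y] swap r/1=862/18677: DF=(1 − 862/18677·(0.953900))/(1+862/18677) = 4569/5000 ≈ 0.913800

1 1 9539/10000
2 2 4569/5000
DF(2y) is solved at step 2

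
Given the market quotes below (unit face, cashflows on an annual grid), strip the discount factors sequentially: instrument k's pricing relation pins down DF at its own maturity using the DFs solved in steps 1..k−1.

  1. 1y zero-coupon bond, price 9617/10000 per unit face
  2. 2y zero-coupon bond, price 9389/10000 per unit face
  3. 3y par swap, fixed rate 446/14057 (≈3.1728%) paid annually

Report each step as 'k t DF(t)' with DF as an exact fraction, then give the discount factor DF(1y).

step 1 [1y] zero: DF = P = 9617/10000 ≈ 0.961700
step 2 [2y] zero: DF = P = 9389/10000 ≈ 0.938900
step 3 [3y] swap r/1=446/14057: DF=(1 − 446/14057·(0.961700+0.938900))/(1+446/14057) = 2277/2500 ≈ 0.910800

1 1 9617/10000
2 2 9389/10000
3 3 2277/2500
DF(1y) = 9617/10000 ≈ 0.961700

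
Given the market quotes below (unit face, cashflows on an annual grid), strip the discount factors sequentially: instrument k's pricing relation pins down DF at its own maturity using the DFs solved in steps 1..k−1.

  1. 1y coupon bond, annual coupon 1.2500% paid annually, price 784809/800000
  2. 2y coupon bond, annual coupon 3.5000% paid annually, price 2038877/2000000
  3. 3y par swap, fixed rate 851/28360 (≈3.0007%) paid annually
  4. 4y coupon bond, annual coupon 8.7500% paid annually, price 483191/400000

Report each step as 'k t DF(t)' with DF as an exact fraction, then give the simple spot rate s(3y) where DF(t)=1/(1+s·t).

1 1 9689/10000
2 2 4761/5000
3 3 9149/10000
4 4 4413/5000
s(3y) = (1/(9149/10000) − 1)/(3) = 851/27447 ≈ 3.1005%

step 1 [1y] bond c/1=1/80: DF=(784809/800000 − 1/80·(0))/(1+1/80) = 9689/10000 ≈ 0.968900
step 2 [2y] bond c/1=7/200: DF=(2038877/2000000 − 7/200·(0.968900))/(1+7/200) = 4761/5000 ≈ 0.952200
step 3 [3y] swap r/1=851/28360: DF=(1 − 851/28360·(0.968900+0.952200))/(1+851/28360) = 9149/10000 ≈ 0.914900
step 4 [4y] bond c/1=7/80: DF=(483191/400000 − 7/80·(0.968900+0.952200+0.914900))/(1+7/80) = 4413/5000 ≈ 0.882600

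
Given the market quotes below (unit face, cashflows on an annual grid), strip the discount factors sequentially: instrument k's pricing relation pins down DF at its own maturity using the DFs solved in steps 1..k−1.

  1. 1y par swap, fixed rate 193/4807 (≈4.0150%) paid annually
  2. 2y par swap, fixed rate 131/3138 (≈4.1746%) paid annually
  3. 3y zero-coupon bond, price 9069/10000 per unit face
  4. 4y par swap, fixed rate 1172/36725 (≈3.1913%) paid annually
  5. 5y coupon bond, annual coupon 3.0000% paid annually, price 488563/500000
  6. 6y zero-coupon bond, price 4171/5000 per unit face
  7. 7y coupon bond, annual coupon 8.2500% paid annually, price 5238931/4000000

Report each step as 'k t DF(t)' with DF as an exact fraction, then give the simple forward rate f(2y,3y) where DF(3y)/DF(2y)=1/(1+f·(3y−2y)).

step 1 [1y] swap r/1=193/4807: DF=(1 − 193/4807·(0))/(1+193/4807) = 4807/5000 ≈ 0.961400
step 2 [2y] swap r/1=131/3138: DF=(1 − 131/3138·(0.961400))/(1+131/3138) = 4607/5000 ≈ 0.921400
step 3 [3y] zero: DF = P = 9069/10000 ≈ 0.906900
step 4 [4y] swap r/1=1172/36725: DF=(1 − 1172/36725·(0.961400+0.921400+0.906900))/(1+1172/36725) = 2207/2500 ≈ 0.882800
step 5 [5y] bond c/1=3/100: DF=(488563/500000 − 3/100·(0.961400+0.921400+0.906900+0.882800))/(1+3/100) = 8417/10000 ≈ 0.841700
step 6 [6y] zero: DF = P = 4171/5000 ≈ 0.834200
step 7 [7y] bond c/1=33/400: DF=(5238931/4000000 − 33/400·(0.961400+0.921400+0.906900+0.882800+0.841700+0.834200))/(1+33/400) = 8023/10000 ≈ 0.802300

1 1 4807/5000
2 2 4607/5000
3 3 9069/10000
4 4 2207/2500
5 5 8417/10000
6 6 4171/5000
7 7 8023/10000
f(2y,3y) = ((4607/5000)/(9069/10000) − 1)/(1) = 145/9069 ≈ 1.5989%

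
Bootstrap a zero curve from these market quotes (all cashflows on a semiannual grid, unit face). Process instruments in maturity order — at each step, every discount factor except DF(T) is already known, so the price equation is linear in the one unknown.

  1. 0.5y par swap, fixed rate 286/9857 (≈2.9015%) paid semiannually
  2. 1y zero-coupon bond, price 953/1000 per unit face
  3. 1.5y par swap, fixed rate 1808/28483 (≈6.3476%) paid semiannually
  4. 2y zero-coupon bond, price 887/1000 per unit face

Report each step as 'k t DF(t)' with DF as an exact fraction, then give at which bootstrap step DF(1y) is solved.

1 1/2 9857/10000
2 1 953/1000
3 3/2 1137/1250
4 2 887/1000
DF(1y) is solved at step 2

step 1 [0.5y] swap r/2=143/9857: DF=(1 − 143/9857·(0))/(1+143/9857) = 9857/10000 ≈ 0.985700
step 2 [1y] zero: DF = P = 953/1000 ≈ 0.953000
step 3 [1.5y] swap r/2=904/28483: DF=(1 − 904/28483·(0.985700+0.953000))/(1+904/28483) = 1137/1250 ≈ 0.909600
step 4 [2y] zero: DF = P = 887/1000 ≈ 0.887000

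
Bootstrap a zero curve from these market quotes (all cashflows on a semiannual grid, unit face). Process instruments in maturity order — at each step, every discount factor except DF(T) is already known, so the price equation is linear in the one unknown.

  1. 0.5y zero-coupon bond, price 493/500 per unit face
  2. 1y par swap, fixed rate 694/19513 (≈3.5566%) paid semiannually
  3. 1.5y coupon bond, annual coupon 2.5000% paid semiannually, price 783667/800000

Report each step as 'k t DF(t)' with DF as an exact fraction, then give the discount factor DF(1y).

step 1 [0.5y] zero: DF = P = 493/500 ≈ 0.986000
step 2 [1y] swap r/2=347/19513: DF=(1 − 347/19513·(0.986000))/(1+347/19513) = 9653/10000 ≈ 0.965300
step 3 [1.5y] bond c/2=1/80: DF=(783667/800000 − 1/80·(0.986000+0.965300))/(1+1/80) = 4717/5000 ≈ 0.943400

1 1/2 493/500
2 1 9653/10000
3 3/2 4717/5000
DF(1y) = 9653/10000 ≈ 0.965300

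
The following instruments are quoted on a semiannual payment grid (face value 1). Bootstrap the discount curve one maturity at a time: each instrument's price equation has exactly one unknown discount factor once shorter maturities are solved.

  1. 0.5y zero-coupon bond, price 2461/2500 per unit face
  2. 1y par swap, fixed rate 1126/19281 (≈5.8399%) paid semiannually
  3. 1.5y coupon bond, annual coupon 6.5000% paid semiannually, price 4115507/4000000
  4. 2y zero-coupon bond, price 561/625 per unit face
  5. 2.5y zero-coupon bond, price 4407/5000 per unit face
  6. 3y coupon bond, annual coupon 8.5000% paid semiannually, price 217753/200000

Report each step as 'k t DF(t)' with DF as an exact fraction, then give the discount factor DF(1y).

step 1 [0.5y] zero: DF = P = 2461/2500 ≈ 0.984400
step 2 [1y] swap r/2=563/19281: DF=(1 − 563/19281·(0.984400))/(1+563/19281) = 9437/10000 ≈ 0.943700
step 3 [1.5y] bond c/2=13/400: DF=(4115507/4000000 − 13/400·(0.984400+0.943700))/(1+13/400) = 4679/5000 ≈ 0.935800
step 4 [2y] zero: DF = P = 561/625 ≈ 0.897600
step 5 [2.5y] zero: DF = P = 4407/5000 ≈ 0.881400
step 6 [3y] bond c/2=17/400: DF=(217753/200000 − 17/400·(0.984400+0.943700+0.935800+0.897600+0.881400))/(1+17/400) = 8551/10000 ≈ 0.855100

1 1/2 2461/2500
2 1 9437/10000
3 3/2 4679/5000
4 2 561/625
5 5/2 4407/5000
6 3 8551/10000
DF(1y) = 9437/10000 ≈ 0.943700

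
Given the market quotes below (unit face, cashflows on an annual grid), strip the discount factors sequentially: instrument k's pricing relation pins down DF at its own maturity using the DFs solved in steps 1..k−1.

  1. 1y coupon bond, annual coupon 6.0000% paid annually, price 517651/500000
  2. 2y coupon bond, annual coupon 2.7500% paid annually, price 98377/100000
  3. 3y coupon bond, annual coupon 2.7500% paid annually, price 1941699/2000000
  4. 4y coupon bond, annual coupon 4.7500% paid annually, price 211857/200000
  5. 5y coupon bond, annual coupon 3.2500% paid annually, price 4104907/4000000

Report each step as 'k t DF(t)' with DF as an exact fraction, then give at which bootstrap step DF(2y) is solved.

1 1 9767/10000
2 2 9313/10000
3 3 4469/5000
4 4 4421/5000
5 5 8779/10000
DF(2y) is solved at step 2

step 1 [1y] bond c/1=3/50: DF=(517651/500000 − 3/50·(0))/(1+3/50) = 9767/10000 ≈ 0.976700
step 2 [2y] bond c/1=11/400: DF=(98377/100000 − 11/400·(0.976700))/(1+11/400) = 9313/10000 ≈ 0.931300
step 3 [3y] bond c/1=11/400: DF=(1941699/2000000 − 11/400·(0.976700+0.931300))/(1+11/400) = 4469/5000 ≈ 0.893800
step 4 [4y] bond c/1=19/400: DF=(211857/200000 − 19/400·(0.976700+0.931300+0.893800))/(1+19/400) = 4421/5000 ≈ 0.884200
step 5 [5y] bond c/1=13/400: DF=(4104907/4000000 − 13/400·(0.976700+0.931300+0.893800+0.884200))/(1+13/400) = 8779/10000 ≈ 0.877900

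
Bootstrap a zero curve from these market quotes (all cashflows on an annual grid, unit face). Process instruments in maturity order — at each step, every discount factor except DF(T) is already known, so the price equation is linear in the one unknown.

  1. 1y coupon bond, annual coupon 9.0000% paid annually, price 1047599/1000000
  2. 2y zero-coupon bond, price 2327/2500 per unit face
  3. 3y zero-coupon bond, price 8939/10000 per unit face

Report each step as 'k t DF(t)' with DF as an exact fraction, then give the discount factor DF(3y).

step 1 [1y] bond c/1=9/100: DF=(1047599/1000000 − 9/100·(0))/(1+9/100) = 9611/10000 ≈ 0.961100
step 2 [2y] zero: DF = P = 2327/2500 ≈ 0.930800
step 3 [3y] zero: DF = P = 8939/10000 ≈ 0.893900

1 1 9611/10000
2 2 2327/2500
3 3 8939/10000
DF(3y) = 8939/10000 ≈ 0.893900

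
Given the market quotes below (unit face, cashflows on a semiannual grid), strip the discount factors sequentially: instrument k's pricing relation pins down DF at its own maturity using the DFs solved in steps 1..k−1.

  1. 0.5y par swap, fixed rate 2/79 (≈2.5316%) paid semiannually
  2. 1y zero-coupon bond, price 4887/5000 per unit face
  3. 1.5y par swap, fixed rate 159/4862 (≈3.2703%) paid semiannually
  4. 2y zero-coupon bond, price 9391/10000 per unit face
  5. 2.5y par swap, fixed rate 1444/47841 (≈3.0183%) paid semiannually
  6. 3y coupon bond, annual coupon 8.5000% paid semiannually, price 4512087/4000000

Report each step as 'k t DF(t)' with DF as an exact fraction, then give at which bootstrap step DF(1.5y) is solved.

1 1/2 79/80
2 1 4887/5000
3 3/2 9523/10000
4 2 9391/10000
5 5/2 4639/5000
6 3 887/1000
DF(1.5y) is solved at step 3

step 1 [0.5y] swap r/2=1/79: DF=(1 − 1/79·(0))/(1+1/79) = 79/80 ≈ 0.987500
step 2 [1y] zero: DF = P = 4887/5000 ≈ 0.977400
step 3 [1.5y] swap r/2=159/9724: DF=(1 − 159/9724·(0.987500+0.977400))/(1+159/9724) = 9523/10000 ≈ 0.952300
step 4 [2y] zero: DF = P = 9391/10000 ≈ 0.939100
step 5 [2.5y] swap r/2=722/47841: DF=(1 − 722/47841·(0.987500+0.977400+0.952300+0.939100))/(1+722/47841) = 4639/5000 ≈ 0.927800
step 6 [3y] bond c/2=17/400: DF=(4512087/4000000 − 17/400·(0.987500+0.977400+0.952300+0.939100+0.927800))/(1+17/400) = 887/1000 ≈ 0.887000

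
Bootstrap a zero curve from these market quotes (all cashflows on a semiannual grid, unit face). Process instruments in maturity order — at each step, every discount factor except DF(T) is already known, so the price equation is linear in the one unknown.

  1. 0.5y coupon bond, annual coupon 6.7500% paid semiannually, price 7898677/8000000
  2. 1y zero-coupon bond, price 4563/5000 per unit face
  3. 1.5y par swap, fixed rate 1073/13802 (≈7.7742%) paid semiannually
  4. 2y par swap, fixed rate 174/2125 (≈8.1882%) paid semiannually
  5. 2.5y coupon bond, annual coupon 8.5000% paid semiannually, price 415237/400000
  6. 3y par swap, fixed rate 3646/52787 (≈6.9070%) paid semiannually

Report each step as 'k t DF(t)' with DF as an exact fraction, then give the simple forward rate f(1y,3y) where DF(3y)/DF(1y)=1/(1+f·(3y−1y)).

1 1/2 9551/10000
2 1 4563/5000
3 3/2 8927/10000
4 2 8521/10000
5 5/2 1697/2000
6 3 8177/10000
f(1y,3y) = ((4563/5000)/(8177/10000) − 1)/(2) = 73/1258 ≈ 5.8029%

step 1 [0.5y] bond c/2=27/800: DF=(7898677/8000000 − 27/800·(0))/(1+27/800) = 9551/10000 ≈ 0.955100
step 2 [1y] zero: DF = P = 4563/5000 ≈ 0.912600
step 3 [1.5y] swap r/2=1073/27604: DF=(1 − 1073/27604·(0.955100+0.912600))/(1+1073/27604) = 8927/10000 ≈ 0.892700
step 4 [2y] swap r/2=87/2125: DF=(1 − 87/2125·(0.955100+0.912600+0.892700))/(1+87/2125) = 8521/10000 ≈ 0.852100
step 5 [2.5y] bond c/2=17/400: DF=(415237/400000 − 17/400·(0.955100+0.912600+0.892700+0.852100))/(1+17/400) = 1697/2000 ≈ 0.848500
step 6 [3y] swap r/2=1823/52787: DF=(1 − 1823/52787·(0.955100+0.912600+0.892700+0.852100+0.848500))/(1+1823/52787) = 8177/10000 ≈ 0.817700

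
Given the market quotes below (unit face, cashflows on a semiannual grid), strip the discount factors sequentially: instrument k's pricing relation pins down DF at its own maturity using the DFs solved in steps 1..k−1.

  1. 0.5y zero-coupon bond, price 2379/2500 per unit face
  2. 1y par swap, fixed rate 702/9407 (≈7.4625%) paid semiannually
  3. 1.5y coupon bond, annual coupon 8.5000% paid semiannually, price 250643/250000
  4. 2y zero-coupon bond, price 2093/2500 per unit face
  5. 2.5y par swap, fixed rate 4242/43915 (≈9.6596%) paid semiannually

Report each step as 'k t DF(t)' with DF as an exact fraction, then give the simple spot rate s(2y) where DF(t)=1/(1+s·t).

step 1 [0.5y] zero: DF = P = 2379/2500 ≈ 0.951600
step 2 [1y] swap r/2=351/9407: DF=(1 − 351/9407·(0.951600))/(1+351/9407) = 4649/5000 ≈ 0.929800
step 3 [1.5y] bond c/2=17/400: DF=(250643/250000 − 17/400·(0.951600+0.929800))/(1+17/400) = 177/200 ≈ 0.885000
step 4 [2y] zero: DF = P = 2093/2500 ≈ 0.837200
step 5 [2.5y] swap r/2=2121/43915: DF=(1 − 2121/43915·(0.951600+0.929800+0.885000+0.837200))/(1+2121/43915) = 7879/10000 ≈ 0.787900

1 1/2 2379/2500
2 1 4649/5000
3 3/2 177/200
4 2 2093/2500
5 5/2 7879/10000
s(2y) = (1/(2093/2500) − 1)/(2) = 407/4186 ≈ 9.7229%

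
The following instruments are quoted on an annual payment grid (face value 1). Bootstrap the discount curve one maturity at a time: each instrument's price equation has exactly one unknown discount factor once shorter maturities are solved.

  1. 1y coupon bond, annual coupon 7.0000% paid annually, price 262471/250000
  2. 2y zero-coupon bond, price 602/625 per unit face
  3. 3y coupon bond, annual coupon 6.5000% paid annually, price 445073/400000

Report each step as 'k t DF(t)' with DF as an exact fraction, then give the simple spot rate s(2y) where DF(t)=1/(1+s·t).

1 1 2453/2500
2 2 602/625
3 3 9261/10000
s(2y) = (1/(602/625) − 1)/(2) = 23/1204 ≈ 1.9103%

step 1 [1y] bond c/1=7/100: DF=(262471/250000 − 7/100·(0))/(1+7/100) = 2453/2500 ≈ 0.981200
step 2 [2y] zero: DF = P = 602/625 ≈ 0.963200
step 3 [3y] bond c/1=13/200: DF=(445073/400000 − 13/200·(0.981200+0.963200))/(1+13/200) = 9261/10000 ≈ 0.926100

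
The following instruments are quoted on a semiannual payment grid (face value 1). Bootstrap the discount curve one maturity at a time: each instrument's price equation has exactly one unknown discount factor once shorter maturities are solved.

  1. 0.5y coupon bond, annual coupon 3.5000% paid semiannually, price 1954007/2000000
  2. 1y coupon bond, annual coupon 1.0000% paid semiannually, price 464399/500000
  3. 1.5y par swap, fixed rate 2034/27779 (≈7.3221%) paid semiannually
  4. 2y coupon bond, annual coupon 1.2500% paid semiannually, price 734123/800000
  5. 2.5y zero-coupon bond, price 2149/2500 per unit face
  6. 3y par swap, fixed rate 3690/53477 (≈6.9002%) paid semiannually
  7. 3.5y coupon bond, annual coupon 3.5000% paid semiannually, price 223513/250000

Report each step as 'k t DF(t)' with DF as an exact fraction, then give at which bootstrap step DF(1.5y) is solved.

step 1 [0.5y] bond c/2=7/400: DF=(1954007/2000000 − 7/400·(0))/(1+7/400) = 4801/5000 ≈ 0.960200
step 2 [1y] bond c/2=1/200: DF=(464399/500000 − 1/200·(0.960200))/(1+1/200) = 4597/5000 ≈ 0.919400
step 3 [1.5y] swap r/2=1017/27779: DF=(1 − 1017/27779·(0.960200+0.919400))/(1+1017/27779) = 8983/10000 ≈ 0.898300
step 4 [2y] bond c/2=1/160: DF=(734123/800000 − 1/160·(0.960200+0.919400+0.898300))/(1+1/160) = 8947/10000 ≈ 0.894700
step 5 [2.5y] zero: DF = P = 2149/2500 ≈ 0.859600
step 6 [3y] swap r/2=1845/53477: DF=(1 − 1845/53477·(0.960200+0.919400+0.898300+0.894700+0.859600))/(1+1845/53477) = 1631/2000 ≈ 0.815500
step 7 [3.5y] bond c/2=7/400: DF=(223513/250000 − 7/400·(0.960200+0.919400+0.898300+0.894700+0.859600+0.815500))/(1+7/400) = 7867/10000 ≈ 0.786700

1 1/2 4801/5000
2 1 4597/5000
3 3/2 8983/10000
4 2 8947/10000
5 5/2 2149/2500
6 3 1631/2000
7 7/2 7867/10000
DF(1.5y) is solved at step 3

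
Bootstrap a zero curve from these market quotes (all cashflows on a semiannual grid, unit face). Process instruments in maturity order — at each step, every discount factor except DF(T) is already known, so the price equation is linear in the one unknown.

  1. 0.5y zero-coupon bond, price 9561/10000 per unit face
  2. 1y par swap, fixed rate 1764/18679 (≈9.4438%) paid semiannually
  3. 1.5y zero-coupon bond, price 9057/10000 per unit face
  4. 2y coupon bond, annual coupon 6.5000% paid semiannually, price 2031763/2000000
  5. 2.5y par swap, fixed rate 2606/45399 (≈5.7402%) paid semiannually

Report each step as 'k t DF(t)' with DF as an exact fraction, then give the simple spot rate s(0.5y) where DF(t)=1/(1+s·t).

step 1 [0.5y] zero: DF = P = 9561/10000 ≈ 0.956100
step 2 [1y] swap r/2=882/18679: DF=(1 − 882/18679·(0.956100))/(1+882/18679) = 4559/5000 ≈ 0.911800
step 3 [1.5y] zero: DF = P = 9057/10000 ≈ 0.905700
step 4 [2y] bond c/2=13/400: DF=(2031763/2000000 − 13/400·(0.956100+0.911800+0.905700))/(1+13/400) = 4483/5000 ≈ 0.896600
step 5 [2.5y] swap r/2=1303/45399: DF=(1 − 1303/45399·(0.956100+0.911800+0.905700+0.896600))/(1+1303/45399) = 8697/10000 ≈ 0.869700

1 1/2 9561/10000
2 1 4559/5000
3 3/2 9057/10000
4 2 4483/5000
5 5/2 8697/10000
s(0.5y) = (1/(9561/10000) − 1)/(1/2) = 878/9561 ≈ 9.1831%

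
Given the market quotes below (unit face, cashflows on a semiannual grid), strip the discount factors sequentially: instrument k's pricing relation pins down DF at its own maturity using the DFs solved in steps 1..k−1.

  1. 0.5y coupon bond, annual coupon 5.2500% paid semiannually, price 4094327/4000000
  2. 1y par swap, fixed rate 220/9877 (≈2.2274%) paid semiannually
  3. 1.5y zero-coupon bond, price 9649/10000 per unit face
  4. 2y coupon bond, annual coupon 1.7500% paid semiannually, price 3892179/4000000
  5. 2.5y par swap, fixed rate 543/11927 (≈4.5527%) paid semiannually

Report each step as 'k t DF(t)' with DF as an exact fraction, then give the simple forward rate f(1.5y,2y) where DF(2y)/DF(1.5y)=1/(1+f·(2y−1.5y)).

1 1/2 4987/5000
2 1 489/500
3 3/2 9649/10000
4 2 9391/10000
5 5/2 4457/5000
f(1.5y,2y) = ((9649/10000)/(9391/10000) − 1)/(1/2) = 516/9391 ≈ 5.4946%

step 1 [0.5y] bond c/2=21/800: DF=(4094327/4000000 − 21/800·(0))/(1+21/800) = 4987/5000 ≈ 0.997400
step 2 [1y] swap r/2=110/9877: DF=(1 − 110/9877·(0.997400))/(1+110/9877) = 489/500 ≈ 0.978000
step 3 [1.5y] zero: DF = P = 9649/10000 ≈ 0.964900
step 4 [2y] bond c/2=7/800: DF=(3892179/4000000 − 7/800·(0.997400+0.978000+0.964900))/(1+7/800) = 9391/10000 ≈ 0.939100
step 5 [2.5y] swap r/2=543/23854: DF=(1 − 543/23854·(0.997400+0.978000+0.964900+0.939100))/(1+543/23854) = 4457/5000 ≈ 0.891400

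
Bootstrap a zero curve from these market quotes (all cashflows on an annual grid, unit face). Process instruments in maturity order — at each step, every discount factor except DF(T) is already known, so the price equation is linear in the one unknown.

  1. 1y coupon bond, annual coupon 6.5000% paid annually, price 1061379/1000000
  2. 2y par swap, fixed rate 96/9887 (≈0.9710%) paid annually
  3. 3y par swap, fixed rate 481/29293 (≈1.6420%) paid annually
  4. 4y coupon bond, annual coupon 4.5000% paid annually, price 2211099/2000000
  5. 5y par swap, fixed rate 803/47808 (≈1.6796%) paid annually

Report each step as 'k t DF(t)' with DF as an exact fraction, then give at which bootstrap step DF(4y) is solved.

1 1 4983/5000
2 2 613/625
3 3 9519/10000
4 4 4659/5000
5 5 9197/10000
DF(4y) is solved at step 4

step 1 [1y] bond c/1=13/200: DF=(1061379/1000000 − 13/200·(0))/(1+13/200) = 4983/5000 ≈ 0.996600
step 2 [2y] swap r/1=96/9887: DF=(1 − 96/9887·(0.996600))/(1+96/9887) = 613/625 ≈ 0.980800
step 3 [3y] swap r/1=481/29293: DF=(1 − 481/29293·(0.996600+0.980800))/(1+481/29293) = 9519/10000 ≈ 0.951900
step 4 [4y] bond c/1=9/200: DF=(2211099/2000000 − 9/200·(0.996600+0.980800+0.951900))/(1+9/200) = 4659/5000 ≈ 0.931800
step 5 [5y] swap r/1=803/47808: DF=(1 − 803/47808·(0.996600+0.980800+0.951900+0.931800))/(1+803/47808) = 9197/10000 ≈ 0.919700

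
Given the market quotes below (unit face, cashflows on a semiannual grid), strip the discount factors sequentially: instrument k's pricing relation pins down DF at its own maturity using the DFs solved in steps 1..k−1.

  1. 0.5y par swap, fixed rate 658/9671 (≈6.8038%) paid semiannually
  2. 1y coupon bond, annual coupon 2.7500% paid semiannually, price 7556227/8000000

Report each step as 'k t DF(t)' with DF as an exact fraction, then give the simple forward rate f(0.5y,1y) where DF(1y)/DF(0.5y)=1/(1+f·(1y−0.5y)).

1 1/2 9671/10000
2 1 4593/5000
f(0.5y,1y) = ((9671/10000)/(4593/5000) − 1)/(1/2) = 485/4593 ≈ 10.5595%

step 1 [0.5y] swap r/2=329/9671: DF=(1 − 329/9671·(0))/(1+329/9671) = 9671/10000 ≈ 0.967100
step 2 [1y] bond c/2=11/800: DF=(7556227/8000000 − 11/800·(0.967100))/(1+11/800) = 4593/5000 ≈ 0.918600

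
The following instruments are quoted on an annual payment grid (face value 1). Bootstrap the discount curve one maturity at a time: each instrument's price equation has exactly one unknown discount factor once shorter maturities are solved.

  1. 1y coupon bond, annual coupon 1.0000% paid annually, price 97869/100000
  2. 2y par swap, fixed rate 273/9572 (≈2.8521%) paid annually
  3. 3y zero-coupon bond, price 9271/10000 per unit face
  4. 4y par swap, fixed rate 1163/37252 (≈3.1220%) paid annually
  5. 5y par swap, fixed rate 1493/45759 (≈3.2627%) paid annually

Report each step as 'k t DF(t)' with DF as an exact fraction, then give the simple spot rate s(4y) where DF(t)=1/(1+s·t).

1 1 969/1000
2 2 4727/5000
3 3 9271/10000
4 4 8837/10000
5 5 8507/10000
s(4y) = (1/(8837/10000) − 1)/(4) = 1163/35348 ≈ 3.2901%

step 1 [1y] bond c/1=1/100: DF=(97869/100000 − 1/100·(0))/(1+1/100) = 969/1000 ≈ 0.969000
step 2 [2y] swap r/1=273/9572: DF=(1 − 273/9572·(0.969000))/(1+273/9572) = 4727/5000 ≈ 0.945400
step 3 [3y] zero: DF = P = 9271/10000 ≈ 0.927100
step 4 [4y] swap r/1=1163/37252: DF=(1 − 1163/37252·(0.969000+0.945400+0.927100))/(1+1163/37252) = 8837/10000 ≈ 0.883700
step 5 [5y] swap r/1=1493/45759: DF=(1 − 1493/45759·(0.969000+0.945400+0.927100+0.883700))/(1+1493/45759) = 8507/10000 ≈ 0.850700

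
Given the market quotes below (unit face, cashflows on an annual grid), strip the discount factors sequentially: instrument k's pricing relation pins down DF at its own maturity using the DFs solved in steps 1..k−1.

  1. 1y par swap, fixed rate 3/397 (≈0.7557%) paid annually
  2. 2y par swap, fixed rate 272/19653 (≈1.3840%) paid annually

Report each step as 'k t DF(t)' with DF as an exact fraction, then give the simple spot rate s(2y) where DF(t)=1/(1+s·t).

1 1 397/400
2 2 608/625
s(2y) = (1/(608/625) − 1)/(2) = 17/1216 ≈ 1.3980%

step 1 [1y] swap r/1=3/397: DF=(1 − 3/397·(0))/(1+3/397) = 397/400 ≈ 0.992500
step 2 [2y] swap r/1=272/19653: DF=(1 − 272/19653·(0.992500))/(1+272/19653) = 608/625 ≈ 0.972800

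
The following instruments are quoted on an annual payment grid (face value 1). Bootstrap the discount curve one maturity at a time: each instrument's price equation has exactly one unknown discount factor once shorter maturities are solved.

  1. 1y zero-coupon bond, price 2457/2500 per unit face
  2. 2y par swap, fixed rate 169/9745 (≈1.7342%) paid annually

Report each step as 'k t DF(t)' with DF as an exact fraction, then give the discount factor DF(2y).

1 1 2457/2500
2 2 4831/5000
DF(2y) = 4831/5000 ≈ 0.966200

step 1 [1y] zero: DF = P = 2457/2500 ≈ 0.982800
step 2 [2y] swap r/1=169/9745: DF=(1 − 169/9745·(0.982800))/(1+169/9745) = 4831/5000 ≈ 0.966200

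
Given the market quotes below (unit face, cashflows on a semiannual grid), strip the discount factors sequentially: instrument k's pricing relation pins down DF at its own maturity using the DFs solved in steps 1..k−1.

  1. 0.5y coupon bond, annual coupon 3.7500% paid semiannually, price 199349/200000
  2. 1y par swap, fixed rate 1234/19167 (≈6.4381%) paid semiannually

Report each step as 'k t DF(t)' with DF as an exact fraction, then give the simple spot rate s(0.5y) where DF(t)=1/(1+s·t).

step 1 [0.5y] bond c/2=3/160: DF=(199349/200000 − 3/160·(0))/(1+3/160) = 1223/1250 ≈ 0.978400
step 2 [1y] swap r/2=617/19167: DF=(1 − 617/19167·(0.978400))/(1+617/19167) = 9383/10000 ≈ 0.938300

1 1/2 1223/1250
2 1 9383/10000
s(0.5y) = (1/(1223/1250) − 1)/(1/2) = 54/1223 ≈ 4.4154%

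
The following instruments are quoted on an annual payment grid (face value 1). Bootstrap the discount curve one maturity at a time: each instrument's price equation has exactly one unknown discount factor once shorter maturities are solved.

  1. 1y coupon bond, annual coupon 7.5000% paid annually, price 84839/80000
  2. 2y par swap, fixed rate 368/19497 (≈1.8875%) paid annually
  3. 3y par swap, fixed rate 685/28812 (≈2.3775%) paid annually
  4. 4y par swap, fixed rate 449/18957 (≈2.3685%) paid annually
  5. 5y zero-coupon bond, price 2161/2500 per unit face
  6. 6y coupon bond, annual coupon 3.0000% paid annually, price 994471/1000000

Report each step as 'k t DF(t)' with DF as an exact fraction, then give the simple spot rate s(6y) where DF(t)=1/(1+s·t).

1 1 1973/2000
2 2 602/625
3 3 1863/2000
4 4 4551/5000
5 5 2161/2500
6 6 8299/10000
s(6y) = (1/(8299/10000) − 1)/(6) = 567/16598 ≈ 3.4161%

step 1 [1y] bond c/1=3/40: DF=(84839/80000 − 3/40·(0))/(1+3/40) = 1973/2000 ≈ 0.986500
step 2 [2y] swap r/1=368/19497: DF=(1 − 368/19497·(0.986500))/(1+368/19497) = 602/625 ≈ 0.963200
step 3 [3y] swap r/1=685/28812: DF=(1 − 685/28812·(0.986500+0.963200))/(1+685/28812) = 1863/2000 ≈ 0.931500
step 4 [4y] swap r/1=449/18957: DF=(1 − 449/18957·(0.986500+0.963200+0.931500))/(1+449/18957) = 4551/5000 ≈ 0.910200
step 5 [5y] zero: DF = P = 2161/2500 ≈ 0.864400
step 6 [6y] bond c/1=3/100: DF=(994471/1000000 − 3/100·(0.986500+0.963200+0.931500+0.910200+0.864400))/(1+3/100) = 8299/10000 ≈ 0.829900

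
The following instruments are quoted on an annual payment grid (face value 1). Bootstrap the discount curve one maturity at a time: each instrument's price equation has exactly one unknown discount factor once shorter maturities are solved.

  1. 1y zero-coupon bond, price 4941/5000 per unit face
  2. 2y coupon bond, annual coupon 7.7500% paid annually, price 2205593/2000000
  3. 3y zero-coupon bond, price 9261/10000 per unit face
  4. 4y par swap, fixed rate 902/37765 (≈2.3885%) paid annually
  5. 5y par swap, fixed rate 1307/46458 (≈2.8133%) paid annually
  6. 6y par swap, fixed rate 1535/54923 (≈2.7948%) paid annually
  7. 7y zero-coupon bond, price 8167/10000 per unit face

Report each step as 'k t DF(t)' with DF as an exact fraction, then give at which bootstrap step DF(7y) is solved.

step 1 [1y] zero: DF = P = 4941/5000 ≈ 0.988200
step 2 [2y] bond c/1=31/400: DF=(2205593/2000000 − 31/400·(0.988200))/(1+31/400) = 2381/2500 ≈ 0.952400
step 3 [3y] zero: DF = P = 9261/10000 ≈ 0.926100
step 4 [4y] swap r/1=902/37765: DF=(1 − 902/37765·(0.988200+0.952400+0.926100))/(1+902/37765) = 4549/5000 ≈ 0.909800
step 5 [5y] swap r/1=1307/46458: DF=(1 − 1307/46458·(0.988200+0.952400+0.926100+0.909800))/(1+1307/46458) = 8693/10000 ≈ 0.869300
step 6 [6y] swap r/1=1535/54923: DF=(1 − 1535/54923·(0.988200+0.952400+0.926100+0.909800+0.869300))/(1+1535/54923) = 1693/2000 ≈ 0.846500
step 7 [7y] zero: DF = P = 8167/10000 ≈ 0.816700

1 1 4941/5000
2 2 2381/2500
3 3 9261/10000
4 4 4549/5000
5 5 8693/10000
6 6 1693/2000
7 7 8167/10000
DF(7y) is solved at step 7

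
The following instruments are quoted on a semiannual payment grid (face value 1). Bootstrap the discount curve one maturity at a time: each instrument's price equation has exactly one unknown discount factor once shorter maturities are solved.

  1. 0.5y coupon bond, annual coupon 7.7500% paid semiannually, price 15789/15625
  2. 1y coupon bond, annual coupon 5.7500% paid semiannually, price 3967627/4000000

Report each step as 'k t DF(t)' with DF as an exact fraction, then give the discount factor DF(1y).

1 1/2 608/625
2 1 937/1000
DF(1y) = 937/1000 ≈ 0.937000

step 1 [0.5y] bond c/2=31/800: DF=(15789/15625 − 31/800·(0))/(1+31/800) = 608/625 ≈ 0.972800
step 2 [1y] bond c/2=23/800: DF=(3967627/4000000 − 23/800·(0.972800))/(1+23/800) = 937/1000 ≈ 0.937000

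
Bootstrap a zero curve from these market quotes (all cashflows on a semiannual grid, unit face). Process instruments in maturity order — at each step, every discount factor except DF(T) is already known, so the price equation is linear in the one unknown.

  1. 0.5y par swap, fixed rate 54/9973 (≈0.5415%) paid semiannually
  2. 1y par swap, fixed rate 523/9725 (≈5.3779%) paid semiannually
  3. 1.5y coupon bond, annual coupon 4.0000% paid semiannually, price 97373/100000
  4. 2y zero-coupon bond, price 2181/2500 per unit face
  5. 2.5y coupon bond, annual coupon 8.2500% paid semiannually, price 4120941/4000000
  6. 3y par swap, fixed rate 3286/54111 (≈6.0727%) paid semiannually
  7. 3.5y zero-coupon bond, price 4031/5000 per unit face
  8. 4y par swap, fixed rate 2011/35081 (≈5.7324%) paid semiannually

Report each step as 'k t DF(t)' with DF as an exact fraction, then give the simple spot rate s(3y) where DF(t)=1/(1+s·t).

step 1 [0.5y] swap r/2=27/9973: DF=(1 − 27/9973·(0))/(1+27/9973) = 9973/10000 ≈ 0.997300
step 2 [1y] swap r/2=523/19450: DF=(1 − 523/19450·(0.997300))/(1+523/19450) = 9477/10000 ≈ 0.947700
step 3 [1.5y] bond c/2=1/50: DF=(97373/100000 − 1/50·(0.997300+0.947700))/(1+1/50) = 1833/2000 ≈ 0.916500
step 4 [2y] zero: DF = P = 2181/2500 ≈ 0.872400
step 5 [2.5y] bond c/2=33/800: DF=(4120941/4000000 − 33/800·(0.997300+0.947700+0.916500+0.872400))/(1+33/800) = 1683/2000 ≈ 0.841500
step 6 [3y] swap r/2=1643/54111: DF=(1 − 1643/54111·(0.997300+0.947700+0.916500+0.872400+0.841500))/(1+1643/54111) = 8357/10000 ≈ 0.835700
step 7 [3.5y] zero: DF = P = 4031/5000 ≈ 0.806200
step 8 [4y] swap r/2=2011/70162: DF=(1 − 2011/70162·(0.997300+0.947700+0.916500+0.872400+0.841500+0.835700+0.806200))/(1+2011/70162) = 7989/10000 ≈ 0.798900

1 1/2 9973/10000
2 1 9477/10000
3 3/2 1833/2000
4 2 2181/2500
5 5/2 1683/2000
6 3 8357/10000
7 7/2 4031/5000
8 4 7989/10000
s(3y) = (1/(8357/10000) − 1)/(3) = 1643/25071 ≈ 6.5534%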